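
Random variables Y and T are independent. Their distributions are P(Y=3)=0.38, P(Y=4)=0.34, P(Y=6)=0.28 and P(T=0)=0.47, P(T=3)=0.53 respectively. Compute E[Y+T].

E[Y+T] = Σ_y Σ_t (y+t) · P(Y=y)P(T=t)
 = 3·0.1786 + 6·0.2014 + 4·0.1598 + 7·0.1802 + 6·0.1316 + 9·0.1484
 = 0.5358 + 1.2084 + 0.6392 + 1.2614 + 0.7896 + 1.3356
 = 5.77

5.77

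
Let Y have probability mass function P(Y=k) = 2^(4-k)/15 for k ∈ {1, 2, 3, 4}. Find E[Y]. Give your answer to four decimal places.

1.7333

E[Y] = Σ y·P(Y=y)
 = 1·8/15 + 2·4/15 + 3·2/15 + 4·1/15
 = 8/15 + 8/15 + 2/5 + 4/15
 = 26/15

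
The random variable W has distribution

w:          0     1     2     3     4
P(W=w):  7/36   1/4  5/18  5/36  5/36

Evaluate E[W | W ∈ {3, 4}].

3.5

P(W ∈ {3, 4}) = 5/36 + 5/36 = 5/18.
E[W | W ∈ {3, 4}] = [3·5/36 + 4·5/36] / (5/18)
 = 35/36 / (5/18)
 = 7/2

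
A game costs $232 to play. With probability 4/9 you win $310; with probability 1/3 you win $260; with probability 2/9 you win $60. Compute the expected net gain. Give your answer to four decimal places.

E[payout] = 310·4/9 + 260·1/3 + 60·2/9
 = 1240/9 + 260/3 + 40/3
 = 2140/9
Net = 2140/9 - 232 = 52/9

5.7778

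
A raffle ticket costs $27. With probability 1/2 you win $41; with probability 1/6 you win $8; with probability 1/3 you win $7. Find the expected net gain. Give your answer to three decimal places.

-2.833

E[payout] = 41·1/2 + 8·1/6 + 7·1/3
 = 41/2 + 4/3 + 7/3
 = 145/6
Net = 145/6 - 27 = -17/6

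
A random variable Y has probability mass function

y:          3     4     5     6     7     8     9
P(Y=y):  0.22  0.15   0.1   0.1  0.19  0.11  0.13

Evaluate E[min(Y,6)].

4.94

E[min(Y,6)] = Σ min(y,6)·P(Y=y)
 = 3·0.22 + 4·0.15 + 5·0.1 + 6·0.1 + 6·0.19 + 6·0.11 + 6·0.13
 = 0.66 + 0.6 + 0.5 + 0.6 + 1.14 + 0.66 + 0.78
 = 4.94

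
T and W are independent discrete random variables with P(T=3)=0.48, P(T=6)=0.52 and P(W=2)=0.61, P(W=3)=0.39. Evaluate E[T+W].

E[T+W] = Σ_t Σ_w (t+w) · P(T=t)P(W=w)
 = 5·0.2928 + 6·0.1872 + 8·0.3172 + 9·0.2028
 = 1.464 + 1.1232 + 2.5376 + 1.8252
 = 6.95

6.95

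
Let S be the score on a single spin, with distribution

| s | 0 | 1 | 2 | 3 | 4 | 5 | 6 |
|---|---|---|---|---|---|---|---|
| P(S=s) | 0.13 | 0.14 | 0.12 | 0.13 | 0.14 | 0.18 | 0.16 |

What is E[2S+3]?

E[2S+3] = Σ (2s+3)·P(S=s)
 = 3·0.13 + 5·0.14 + 7·0.12 + 9·0.13 + 11·0.14 + 13·0.18 + 15·0.16
 = 0.39 + 0.7 + 0.84 + 1.17 + 1.54 + 2.34 + 2.4
 = 9.38

9.38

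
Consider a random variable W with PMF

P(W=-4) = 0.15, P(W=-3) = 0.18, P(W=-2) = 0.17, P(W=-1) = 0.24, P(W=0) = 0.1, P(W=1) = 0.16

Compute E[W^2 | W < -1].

P(W < -1) = 0.15 + 0.18 + 0.17 = 0.5.
E[W^2 | W < -1] = [16·0.15 + 9·0.18 + 4·0.17] / 0.5
 = 4.7 / 0.5
 = 47/5

9.4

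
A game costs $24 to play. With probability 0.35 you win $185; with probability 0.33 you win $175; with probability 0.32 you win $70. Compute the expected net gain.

120.9

E[payout] = 185·0.35 + 175·0.33 + 70·0.32
 = 64.75 + 57.75 + 22.4
 = 144.9
Net = 144.9 - 24 = 120.9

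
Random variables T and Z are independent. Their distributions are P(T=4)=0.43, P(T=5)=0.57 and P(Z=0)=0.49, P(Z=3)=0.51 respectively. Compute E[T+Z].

E[T+Z] = Σ_t Σ_z (t+z) · P(T=t)P(Z=z)
 = 4·0.2107 + 7·0.2193 + 5·0.2793 + 8·0.2907
 = 0.8428 + 1.5351 + 1.3965 + 2.3256
 = 6.1

6.1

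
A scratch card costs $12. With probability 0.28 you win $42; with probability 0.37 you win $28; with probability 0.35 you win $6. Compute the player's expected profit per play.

12.22

E[payout] = 42·0.28 + 28·0.37 + 6·0.35
 = 11.76 + 10.36 + 2.1
 = 24.22
Net = 24.22 - 12 = 12.22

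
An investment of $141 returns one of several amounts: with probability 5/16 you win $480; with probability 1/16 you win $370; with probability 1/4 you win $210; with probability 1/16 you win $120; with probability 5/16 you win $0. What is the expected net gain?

E[payout] = 480·5/16 + 370·1/16 + 210·1/4 + 120·1/16 + 0·5/16
 = 150 + 185/8 + 105/2 + 15/2 + 0
 = 1865/8
Net = 1865/8 - 141 = 737/8

92.125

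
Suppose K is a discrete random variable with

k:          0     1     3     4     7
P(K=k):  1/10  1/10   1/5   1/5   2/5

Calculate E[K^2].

24.7

E[K^2] = Σ k^2·P(K=k)
 = 0·1/10 + 1·1/10 + 9·1/5 + 16·1/5 + 49·2/5
 = 0 + 1/10 + 9/5 + 16/5 + 98/5
 = 247/10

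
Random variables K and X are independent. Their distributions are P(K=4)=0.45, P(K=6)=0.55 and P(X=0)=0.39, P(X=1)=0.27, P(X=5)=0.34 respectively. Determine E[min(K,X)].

E[min(K,X)] = Σ_k Σ_x min(k,x) · P(K=k)P(X=x)
 = 0·0.1755 + 1·0.1215 + 4·0.153 + 0·0.2145 + 1·0.1485 + 5·0.187
 = 0 + 0.1215 + 0.612 + 0 + 0.1485 + 0.935
 = 1.817

1.817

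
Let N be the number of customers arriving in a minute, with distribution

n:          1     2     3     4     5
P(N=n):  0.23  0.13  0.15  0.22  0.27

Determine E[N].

E[N] = Σ n·P(N=n)
 = 1·0.23 + 2·0.13 + 3·0.15 + 4·0.22 + 5·0.27
 = 0.23 + 0.26 + 0.45 + 0.88 + 1.35
 = 3.17

3.17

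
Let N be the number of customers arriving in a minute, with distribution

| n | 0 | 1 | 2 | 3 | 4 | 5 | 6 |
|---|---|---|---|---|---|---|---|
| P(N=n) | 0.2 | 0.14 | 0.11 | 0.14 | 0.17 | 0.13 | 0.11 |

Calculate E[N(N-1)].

E[N(N-1)] = Σ n(n-1)·P(N=n)
 = 0·0.2 + 0·0.14 + 2·0.11 + 6·0.14 + 12·0.17 + 20·0.13 + 30·0.11
 = 0 + 0 + 0.22 + 0.84 + 2.04 + 2.6 + 3.3
 = 9

9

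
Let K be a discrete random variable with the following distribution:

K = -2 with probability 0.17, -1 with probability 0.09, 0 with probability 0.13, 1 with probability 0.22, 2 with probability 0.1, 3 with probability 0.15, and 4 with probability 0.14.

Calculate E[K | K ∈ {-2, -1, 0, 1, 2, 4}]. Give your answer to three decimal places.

0.647

P(K ∈ {-2, -1, 0, 1, 2, 4}) = 0.17 + 0.09 + 0.13 + 0.22 + 0.1 + 0.14 = 0.85.
E[K | K ∈ {-2, -1, 0, 1, 2, 4}] = [(-2)·0.17 + (-1)·0.09 + 0·0.13 + 1·0.22 + 2·0.1 + 4·0.14] / 0.85
 = 0.55 / 0.85
 = 11/17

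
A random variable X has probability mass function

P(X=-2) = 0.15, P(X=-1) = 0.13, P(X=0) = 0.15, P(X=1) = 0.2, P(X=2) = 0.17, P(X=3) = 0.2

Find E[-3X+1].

-1.13

E[-3X+1] = Σ (-3x+1)·P(X=x)
 = 7·0.15 + 4·0.13 + 1·0.15 + (-2)·0.2 + (-5)·0.17 + (-8)·0.2
 = 1.05 + 0.52 + 0.15 + (-0.4) + (-0.85) + (-1.6)
 = -1.13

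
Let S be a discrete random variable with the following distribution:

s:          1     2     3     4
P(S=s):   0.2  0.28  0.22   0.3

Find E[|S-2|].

1.02

E[|S-2|] = Σ |s-2|·P(S=s)
 = 1·0.2 + 0·0.28 + 1·0.22 + 2·0.3
 = 0.2 + 0 + 0.22 + 0.6
 = 1.02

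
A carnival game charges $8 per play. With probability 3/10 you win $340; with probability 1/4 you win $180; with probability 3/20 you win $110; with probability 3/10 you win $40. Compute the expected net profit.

E[payout] = 340·3/10 + 180·1/4 + 110·3/20 + 40·3/10
 = 102 + 45 + 33/2 + 12
 = 351/2
Net = 351/2 - 8 = 335/2

167.5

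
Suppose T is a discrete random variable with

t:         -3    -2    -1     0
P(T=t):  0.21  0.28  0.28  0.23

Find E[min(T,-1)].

-1.7

E[min(T,-1)] = Σ min(t,-1)·P(T=t)
 = (-3)·0.21 + (-2)·0.28 + (-1)·0.28 + (-1)·0.23
 = (-0.63) + (-0.56) + (-0.28) + (-0.23)
 = -1.7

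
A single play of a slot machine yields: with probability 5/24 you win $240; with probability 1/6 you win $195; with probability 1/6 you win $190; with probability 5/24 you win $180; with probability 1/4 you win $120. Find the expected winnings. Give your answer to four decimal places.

E[payout] = 240·5/24 + 195·1/6 + 190·1/6 + 180·5/24 + 120·1/4
 = 50 + 65/2 + 95/3 + 75/2 + 30
 = 545/3

181.6667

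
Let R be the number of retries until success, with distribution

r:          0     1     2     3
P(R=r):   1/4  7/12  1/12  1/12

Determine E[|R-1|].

E[|R-1|] = Σ |r-1|·P(R=r)
 = 1·1/4 + 0·7/12 + 1·1/12 + 2·1/12
 = 1/4 + 0 + 1/12 + 1/6
 = 1/2

0.5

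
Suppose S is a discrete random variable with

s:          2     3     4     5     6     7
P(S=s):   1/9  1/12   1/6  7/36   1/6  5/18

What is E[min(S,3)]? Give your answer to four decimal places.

E[min(S,3)] = Σ min(s,3)·P(S=s)
 = 2·1/9 + 3·1/12 + 3·1/6 + 3·7/36 + 3·1/6 + 3·5/18
 = 2/9 + 1/4 + 1/2 + 7/12 + 1/2 + 5/6
 = 26/9

2.8889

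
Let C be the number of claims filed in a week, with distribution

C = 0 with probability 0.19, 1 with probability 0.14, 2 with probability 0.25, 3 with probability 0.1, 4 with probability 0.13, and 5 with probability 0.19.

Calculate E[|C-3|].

1.61

E[|C-3|] = Σ |c-3|·P(C=c)
 = 3·0.19 + 2·0.14 + 1·0.25 + 0·0.1 + 1·0.13 + 2·0.19
 = 0.57 + 0.28 + 0.25 + 0 + 0.13 + 0.38
 = 1.61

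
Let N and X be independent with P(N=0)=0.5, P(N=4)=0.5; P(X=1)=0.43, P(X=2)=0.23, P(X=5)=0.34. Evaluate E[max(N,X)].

E[max(N,X)] = Σ_n Σ_x max(n,x) · P(N=n)P(X=x)
 = 1·0.215 + 2·0.115 + 5·0.17 + 4·0.215 + 4·0.115 + 5·0.17
 = 0.215 + 0.23 + 0.85 + 0.86 + 0.46 + 0.85
 = 3.465

3.465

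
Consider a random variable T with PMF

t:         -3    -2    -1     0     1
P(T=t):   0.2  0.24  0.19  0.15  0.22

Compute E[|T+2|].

1.35

E[|T+2|] = Σ |t+2|·P(T=t)
 = 1·0.2 + 0·0.24 + 1·0.19 + 2·0.15 + 3·0.22
 = 0.2 + 0 + 0.19 + 0.3 + 0.66
 = 1.35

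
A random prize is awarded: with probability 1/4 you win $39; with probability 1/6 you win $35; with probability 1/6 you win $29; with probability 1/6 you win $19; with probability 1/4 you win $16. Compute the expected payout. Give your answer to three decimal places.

E[payout] = 39·1/4 + 35·1/6 + 29·1/6 + 19·1/6 + 16·1/4
 = 39/4 + 35/6 + 29/6 + 19/6 + 4
 = 331/12

27.583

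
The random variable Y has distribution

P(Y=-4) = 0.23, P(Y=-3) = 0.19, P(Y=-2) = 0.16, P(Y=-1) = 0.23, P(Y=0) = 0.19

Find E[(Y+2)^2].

E[(Y+2)^2] = Σ (y+2)^2·P(Y=y)
 = 4·0.23 + 1·0.19 + 0·0.16 + 1·0.23 + 4·0.19
 = 0.92 + 0.19 + 0 + 0.23 + 0.76
 = 2.1

2.1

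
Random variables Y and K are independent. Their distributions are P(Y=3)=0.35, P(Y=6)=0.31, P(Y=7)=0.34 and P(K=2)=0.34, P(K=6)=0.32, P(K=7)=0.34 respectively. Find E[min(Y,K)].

4.0626

E[min(Y,K)] = Σ_y Σ_k min(y,k) · P(Y=y)P(K=k)
 = 2·0.119 + 3·0.112 + 3·0.119 + 2·0.1054 + 6·0.0992 + 6·0.1054 + 2·0.1156 + 6·0.1088 + 7·0.1156
 = 0.238 + 0.336 + 0.357 + 0.2108 + 0.5952 + 0.6324 + 0.2312 + 0.6528 + 0.8092
 = 4.0626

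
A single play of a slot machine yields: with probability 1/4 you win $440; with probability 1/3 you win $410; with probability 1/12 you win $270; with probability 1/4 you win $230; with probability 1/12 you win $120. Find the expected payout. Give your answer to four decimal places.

336.6667

E[payout] = 440·1/4 + 410·1/3 + 270·1/12 + 230·1/4 + 120·1/12
 = 110 + 410/3 + 45/2 + 115/2 + 10
 = 1010/3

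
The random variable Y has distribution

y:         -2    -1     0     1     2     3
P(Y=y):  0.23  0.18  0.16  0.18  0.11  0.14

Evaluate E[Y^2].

E[Y^2] = Σ y^2·P(Y=y)
 = 4·0.23 + 1·0.18 + 0·0.16 + 1·0.18 + 4·0.11 + 9·0.14
 = 0.92 + 0.18 + 0 + 0.18 + 0.44 + 1.26
 = 2.98

2.98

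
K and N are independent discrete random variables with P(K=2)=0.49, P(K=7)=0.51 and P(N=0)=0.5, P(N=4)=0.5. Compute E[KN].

E[KN] = Σ_k Σ_n kn · P(K=k)P(N=n)
 = 0·0.245 + 8·0.245 + 0·0.255 + 28·0.255
 = 0 + 1.96 + 0 + 7.14
 = 9.1

9.1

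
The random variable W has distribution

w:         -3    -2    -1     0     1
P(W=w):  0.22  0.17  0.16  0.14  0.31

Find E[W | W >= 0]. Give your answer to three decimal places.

0.689

P(W >= 0) = 0.14 + 0.31 = 0.45.
E[W | W >= 0] = [0·0.14 + 1·0.31] / 0.45
 = 0.31 / 0.45
 = 31/45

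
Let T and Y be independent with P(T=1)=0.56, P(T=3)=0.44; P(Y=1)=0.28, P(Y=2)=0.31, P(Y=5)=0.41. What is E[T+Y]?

4.83

E[T+Y] = Σ_t Σ_y (t+y) · P(T=t)P(Y=y)
 = 2·0.1568 + 3·0.1736 + 6·0.2296 + 4·0.1232 + 5·0.1364 + 8·0.1804
 = 0.3136 + 0.5208 + 1.3776 + 0.4928 + 0.682 + 1.4432
 = 4.83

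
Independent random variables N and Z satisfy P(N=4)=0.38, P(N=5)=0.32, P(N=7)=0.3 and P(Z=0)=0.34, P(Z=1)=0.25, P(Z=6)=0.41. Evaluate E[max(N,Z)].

E[max(N,Z)] = Σ_n Σ_z max(n,z) · P(N=n)P(Z=z)
 = 4·0.1292 + 4·0.095 + 6·0.1558 + 5·0.1088 + 5·0.08 + 6·0.1312 + 7·0.102 + 7·0.075 + 7·0.123
 = 0.5168 + 0.38 + 0.9348 + 0.544 + 0.4 + 0.7872 + 0.714 + 0.525 + 0.861
 = 5.6628

5.6628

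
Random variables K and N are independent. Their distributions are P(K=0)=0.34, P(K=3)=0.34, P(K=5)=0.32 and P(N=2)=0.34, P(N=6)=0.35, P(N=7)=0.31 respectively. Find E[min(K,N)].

2.178

E[min(K,N)] = Σ_k Σ_n min(k,n) · P(K=k)P(N=n)
 = 0·0.1156 + 0·0.119 + 0·0.1054 + 2·0.1156 + 3·0.119 + 3·0.1054 + 2·0.1088 + 5·0.112 + 5·0.0992
 = 0 + 0 + 0 + 0.2312 + 0.357 + 0.3162 + 0.2176 + 0.56 + 0.496
 = 2.178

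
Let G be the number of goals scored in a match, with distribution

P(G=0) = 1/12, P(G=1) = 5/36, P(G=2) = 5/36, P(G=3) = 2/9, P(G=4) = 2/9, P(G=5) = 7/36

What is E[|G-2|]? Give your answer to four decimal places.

E[|G-2|] = Σ |g-2|·P(G=g)
 = 2·1/12 + 1·5/36 + 0·5/36 + 1·2/9 + 2·2/9 + 3·7/36
 = 1/6 + 5/36 + 0 + 2/9 + 4/9 + 7/12
 = 14/9

1.5556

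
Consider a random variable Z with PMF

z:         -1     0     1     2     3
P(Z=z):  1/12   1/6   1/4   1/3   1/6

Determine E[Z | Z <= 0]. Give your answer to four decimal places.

-0.3333

P(Z <= 0) = 1/12 + 1/6 = 1/4.
E[Z | Z <= 0] = [(-1)·1/12 + 0·1/6] / (1/4)
 = -1/12 / (1/4)
 = -1/3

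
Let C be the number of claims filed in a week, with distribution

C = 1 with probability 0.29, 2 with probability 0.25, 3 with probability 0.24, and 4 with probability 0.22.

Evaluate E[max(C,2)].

E[max(C,2)] = Σ max(c,2)·P(C=c)
 = 2·0.29 + 2·0.25 + 3·0.24 + 4·0.22
 = 0.58 + 0.5 + 0.72 + 0.88
 = 2.68

2.68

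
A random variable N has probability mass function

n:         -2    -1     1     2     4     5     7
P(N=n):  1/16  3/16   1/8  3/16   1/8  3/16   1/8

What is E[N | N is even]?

2

P(N is even) = 1/16 + 3/16 + 1/8 = 3/8.
E[N | N is even] = [(-2)·1/16 + 2·3/16 + 4·1/8] / (3/8)
 = 3/4 / (3/8)
 = 2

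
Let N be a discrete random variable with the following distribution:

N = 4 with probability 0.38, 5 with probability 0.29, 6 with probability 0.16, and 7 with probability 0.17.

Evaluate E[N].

E[N] = Σ n·P(N=n)
 = 4·0.38 + 5·0.29 + 6·0.16 + 7·0.17
 = 1.52 + 1.45 + 0.96 + 1.19
 = 5.12

5.12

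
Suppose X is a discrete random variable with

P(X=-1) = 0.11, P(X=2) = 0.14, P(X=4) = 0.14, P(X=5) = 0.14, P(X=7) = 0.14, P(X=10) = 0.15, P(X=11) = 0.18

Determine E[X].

5.89

E[X] = Σ x·P(X=x)
 = (-1)·0.11 + 2·0.14 + 4·0.14 + 5·0.14 + 7·0.14 + 10·0.15 + 11·0.18
 = (-0.11) + 0.28 + 0.56 + 0.7 + 0.98 + 1.5 + 1.98
 = 5.89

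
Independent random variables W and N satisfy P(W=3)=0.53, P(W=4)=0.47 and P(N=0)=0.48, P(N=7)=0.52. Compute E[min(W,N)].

E[min(W,N)] = Σ_w Σ_n min(w,n) · P(W=w)P(N=n)
 = 0·0.2544 + 3·0.2756 + 0·0.2256 + 4·0.2444
 = 0 + 0.8268 + 0 + 0.9776
 = 1.8044

1.8044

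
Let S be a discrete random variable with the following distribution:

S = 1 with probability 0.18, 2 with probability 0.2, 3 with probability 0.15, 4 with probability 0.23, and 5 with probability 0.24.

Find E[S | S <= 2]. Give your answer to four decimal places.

P(S <= 2) = 0.18 + 0.2 = 0.38.
E[S | S <= 2] = [1·0.18 + 2·0.2] / 0.38
 = 0.58 / 0.38
 = 29/19

1.5263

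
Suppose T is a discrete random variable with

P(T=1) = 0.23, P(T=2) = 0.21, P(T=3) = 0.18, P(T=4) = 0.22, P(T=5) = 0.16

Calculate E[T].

2.87

E[T] = Σ t·P(T=t)
 = 1·0.23 + 2·0.21 + 3·0.18 + 4·0.22 + 5·0.16
 = 0.23 + 0.42 + 0.54 + 0.88 + 0.8
 = 2.87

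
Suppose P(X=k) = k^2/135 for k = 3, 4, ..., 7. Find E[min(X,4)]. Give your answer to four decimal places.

E[min(X,4)] = Σ min(x,4)·P(X=x)
 = 3·1/15 + 4·16/135 + 4·5/27 + 4·4/15 + 4·49/135
 = 1/5 + 64/135 + 20/27 + 16/15 + 196/135
 = 59/15

3.9333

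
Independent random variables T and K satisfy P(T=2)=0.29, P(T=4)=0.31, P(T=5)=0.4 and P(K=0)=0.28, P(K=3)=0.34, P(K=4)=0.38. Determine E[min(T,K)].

2.221

E[min(T,K)] = Σ_t Σ_k min(t,k) · P(T=t)P(K=k)
 = 0·0.0812 + 2·0.0986 + 2·0.1102 + 0·0.0868 + 3·0.1054 + 4·0.1178 + 0·0.112 + 3·0.136 + 4·0.152
 = 0 + 0.1972 + 0.2204 + 0 + 0.3162 + 0.4712 + 0 + 0.408 + 0.608
 = 2.221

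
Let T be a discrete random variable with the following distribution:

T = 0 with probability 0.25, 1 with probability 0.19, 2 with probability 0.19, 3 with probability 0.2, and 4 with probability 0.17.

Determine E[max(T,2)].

2.54

E[max(T,2)] = Σ max(t,2)·P(T=t)
 = 2·0.25 + 2·0.19 + 2·0.19 + 3·0.2 + 4·0.17
 = 0.5 + 0.38 + 0.38 + 0.6 + 0.68
 = 2.54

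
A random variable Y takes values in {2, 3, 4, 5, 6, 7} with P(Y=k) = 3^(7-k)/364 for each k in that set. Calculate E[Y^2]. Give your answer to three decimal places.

E[Y^2] = Σ y^2·P(Y=y)
 = 4·243/364 + 9·81/364 + 16·27/364 + 25·9/364 + 36·3/364 + 49·1/364
 = 243/91 + 729/364 + 108/91 + 225/364 + 27/91 + 7/52
 = 2515/364

6.909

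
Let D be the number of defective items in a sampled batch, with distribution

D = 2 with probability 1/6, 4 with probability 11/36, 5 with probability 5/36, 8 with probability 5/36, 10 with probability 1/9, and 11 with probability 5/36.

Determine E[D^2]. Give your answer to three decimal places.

45.833

E[D^2] = Σ d^2·P(D=d)
 = 4·1/6 + 16·11/36 + 25·5/36 + 64·5/36 + 100·1/9 + 121·5/36
 = 2/3 + 44/9 + 125/36 + 80/9 + 100/9 + 605/36
 = 275/6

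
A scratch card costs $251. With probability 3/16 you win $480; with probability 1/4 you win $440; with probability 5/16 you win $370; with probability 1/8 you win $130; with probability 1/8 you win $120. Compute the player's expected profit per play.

95.875

E[payout] = 480·3/16 + 440·1/4 + 370·5/16 + 130·1/8 + 120·1/8
 = 90 + 110 + 925/8 + 65/4 + 15
 = 2775/8
Net = 2775/8 - 251 = 767/8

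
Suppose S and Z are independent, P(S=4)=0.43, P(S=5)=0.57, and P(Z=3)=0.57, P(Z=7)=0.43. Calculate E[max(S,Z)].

E[max(S,Z)] = Σ_s Σ_z max(s,z) · P(S=s)P(Z=z)
 = 4·0.2451 + 7·0.1849 + 5·0.3249 + 7·0.2451
 = 0.9804 + 1.2943 + 1.6245 + 1.7157
 = 5.6149

5.6149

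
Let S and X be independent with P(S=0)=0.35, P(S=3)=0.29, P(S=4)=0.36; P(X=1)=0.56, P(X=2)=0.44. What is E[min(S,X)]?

E[min(S,X)] = Σ_s Σ_x min(s,x) · P(S=s)P(X=x)
 = 0·0.196 + 0·0.154 + 1·0.1624 + 2·0.1276 + 1·0.2016 + 2·0.1584
 = 0 + 0 + 0.1624 + 0.2552 + 0.2016 + 0.3168
 = 0.936

0.936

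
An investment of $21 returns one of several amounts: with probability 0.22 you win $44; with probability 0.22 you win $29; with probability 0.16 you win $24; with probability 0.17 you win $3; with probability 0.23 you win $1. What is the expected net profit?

-0.36

E[payout] = 44·0.22 + 29·0.22 + 24·0.16 + 3·0.17 + 1·0.23
 = 9.68 + 6.38 + 3.84 + 0.51 + 0.23
 = 20.64
Net = 20.64 - 21 = -0.36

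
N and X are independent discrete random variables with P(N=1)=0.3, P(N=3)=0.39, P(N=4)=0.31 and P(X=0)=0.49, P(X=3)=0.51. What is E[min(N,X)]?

1.224

E[min(N,X)] = Σ_n Σ_x min(n,x) · P(N=n)P(X=x)
 = 0·0.147 + 1·0.153 + 0·0.1911 + 3·0.1989 + 0·0.1519 + 3·0.1581
 = 0 + 0.153 + 0 + 0.5967 + 0 + 0.4743
 = 1.224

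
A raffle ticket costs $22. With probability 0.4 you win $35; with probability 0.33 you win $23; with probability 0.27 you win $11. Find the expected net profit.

2.56

E[payout] = 35·0.4 + 23·0.33 + 11·0.27
 = 14 + 7.59 + 2.97
 = 24.56
Net = 24.56 - 22 = 2.56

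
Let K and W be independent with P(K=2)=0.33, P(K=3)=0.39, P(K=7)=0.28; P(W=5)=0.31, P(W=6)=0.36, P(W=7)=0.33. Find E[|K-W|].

2.7788

E[|K-W|] = Σ_k Σ_w |k-w| · P(K=k)P(W=w)
 = 3·0.1023 + 4·0.1188 + 5·0.1089 + 2·0.1209 + 3·0.1404 + 4·0.1287 + 2·0.0868 + 1·0.1008 + 0·0.0924
 = 0.3069 + 0.4752 + 0.5445 + 0.2418 + 0.4212 + 0.5148 + 0.1736 + 0.1008 + 0
 = 2.7788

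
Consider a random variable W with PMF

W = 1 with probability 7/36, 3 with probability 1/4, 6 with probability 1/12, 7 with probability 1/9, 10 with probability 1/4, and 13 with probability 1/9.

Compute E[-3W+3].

E[-3W+3] = Σ (-3w+3)·P(W=w)
 = 0·7/36 + (-6)·1/4 + (-15)·1/12 + (-18)·1/9 + (-27)·1/4 + (-36)·1/9
 = 0 + (-3/2) + (-5/4) + (-2) + (-27/4) + (-4)
 = -31/2

-15.5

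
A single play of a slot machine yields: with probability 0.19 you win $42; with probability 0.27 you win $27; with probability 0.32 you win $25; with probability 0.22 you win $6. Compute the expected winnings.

24.59

E[payout] = 42·0.19 + 27·0.27 + 25·0.32 + 6·0.22
 = 7.98 + 7.29 + 8 + 1.32
 = 24.59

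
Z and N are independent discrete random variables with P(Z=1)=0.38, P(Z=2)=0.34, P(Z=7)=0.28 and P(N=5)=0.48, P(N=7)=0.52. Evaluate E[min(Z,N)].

E[min(Z,N)] = Σ_z Σ_n min(z,n) · P(Z=z)P(N=n)
 = 1·0.1824 + 1·0.1976 + 2·0.1632 + 2·0.1768 + 5·0.1344 + 7·0.1456
 = 0.1824 + 0.1976 + 0.3264 + 0.3536 + 0.672 + 1.0192
 = 2.7512

2.7512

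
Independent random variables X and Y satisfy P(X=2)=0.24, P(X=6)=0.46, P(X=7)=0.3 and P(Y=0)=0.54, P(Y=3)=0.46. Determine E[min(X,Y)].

E[min(X,Y)] = Σ_x Σ_y min(x,y) · P(X=x)P(Y=y)
 = 0·0.1296 + 2·0.1104 + 0·0.2484 + 3·0.2116 + 0·0.162 + 3·0.138
 = 0 + 0.2208 + 0 + 0.6348 + 0 + 0.414
 = 1.2696

1.2696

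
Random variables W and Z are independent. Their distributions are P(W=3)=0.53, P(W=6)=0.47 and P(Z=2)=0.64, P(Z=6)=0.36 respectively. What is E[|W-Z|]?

E[|W-Z|] = Σ_w Σ_z |w-z| · P(W=w)P(Z=z)
 = 1·0.3392 + 3·0.1908 + 4·0.3008 + 0·0.1692
 = 0.3392 + 0.5724 + 1.2032 + 0
 = 2.1148

2.1148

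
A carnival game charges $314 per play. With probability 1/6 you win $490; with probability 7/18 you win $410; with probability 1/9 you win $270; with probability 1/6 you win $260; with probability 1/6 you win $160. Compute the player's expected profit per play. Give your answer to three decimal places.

27.111

E[payout] = 490·1/6 + 410·7/18 + 270·1/9 + 260·1/6 + 160·1/6
 = 245/3 + 1435/9 + 30 + 130/3 + 80/3
 = 3070/9
Net = 3070/9 - 314 = 244/9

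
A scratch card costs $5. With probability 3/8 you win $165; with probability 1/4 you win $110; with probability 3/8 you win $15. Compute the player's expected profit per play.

90

E[payout] = 165·3/8 + 110·1/4 + 15·3/8
 = 495/8 + 55/2 + 45/8
 = 95
Net = 95 - 5 = 90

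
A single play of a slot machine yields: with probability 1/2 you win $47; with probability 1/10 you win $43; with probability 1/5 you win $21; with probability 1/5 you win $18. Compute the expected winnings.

35.6

E[payout] = 47·1/2 + 43·1/10 + 21·1/5 + 18·1/5
 = 47/2 + 43/10 + 21/5 + 18/5
 = 178/5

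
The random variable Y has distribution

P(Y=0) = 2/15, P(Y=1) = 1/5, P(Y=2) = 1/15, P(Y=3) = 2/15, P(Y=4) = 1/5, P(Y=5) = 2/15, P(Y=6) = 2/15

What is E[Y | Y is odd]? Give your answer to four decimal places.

2.7143

P(Y is odd) = 1/5 + 2/15 + 2/15 = 7/15.
E[Y | Y is odd] = [1·1/5 + 3·2/15 + 5·2/15] / (7/15)
 = 19/15 / (7/15)
 = 19/7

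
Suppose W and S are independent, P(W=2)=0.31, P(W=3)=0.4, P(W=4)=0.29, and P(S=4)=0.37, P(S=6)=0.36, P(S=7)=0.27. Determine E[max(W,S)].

E[max(W,S)] = Σ_w Σ_s max(w,s) · P(W=w)P(S=s)
 = 4·0.1147 + 6·0.1116 + 7·0.0837 + 4·0.148 + 6·0.144 + 7·0.108 + 4·0.1073 + 6·0.1044 + 7·0.0783
 = 0.4588 + 0.6696 + 0.5859 + 0.592 + 0.864 + 0.756 + 0.4292 + 0.6264 + 0.5481
 = 5.53

5.53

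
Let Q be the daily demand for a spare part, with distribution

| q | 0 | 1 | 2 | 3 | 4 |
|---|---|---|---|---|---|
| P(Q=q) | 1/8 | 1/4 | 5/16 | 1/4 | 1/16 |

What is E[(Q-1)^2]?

E[(Q-1)^2] = Σ (q-1)^2·P(Q=q)
 = 1·1/8 + 0·1/4 + 1·5/16 + 4·1/4 + 9·1/16
 = 1/8 + 0 + 5/16 + 1 + 9/16
 = 2

2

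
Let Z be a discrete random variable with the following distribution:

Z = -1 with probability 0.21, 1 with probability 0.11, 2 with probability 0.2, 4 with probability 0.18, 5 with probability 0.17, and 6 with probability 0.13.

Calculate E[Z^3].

62.35

E[Z^3] = Σ z^3·P(Z=z)
 = (-1)·0.21 + 1·0.11 + 8·0.2 + 64·0.18 + 125·0.17 + 216·0.13
 = (-0.21) + 0.11 + 1.6 + 11.52 + 21.25 + 28.08
 = 62.35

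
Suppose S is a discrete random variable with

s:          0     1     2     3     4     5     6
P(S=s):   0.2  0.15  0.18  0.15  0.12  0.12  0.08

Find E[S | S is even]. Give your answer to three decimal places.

2.276

P(S is even) = 0.2 + 0.18 + 0.12 + 0.08 = 0.58.
E[S | S is even] = [0·0.2 + 2·0.18 + 4·0.12 + 6·0.08] / 0.58
 = 1.32 / 0.58
 = 66/29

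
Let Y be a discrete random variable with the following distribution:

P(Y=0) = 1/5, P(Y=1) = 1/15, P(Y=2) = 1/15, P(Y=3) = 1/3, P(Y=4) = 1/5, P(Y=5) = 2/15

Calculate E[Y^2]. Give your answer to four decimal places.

E[Y^2] = Σ y^2·P(Y=y)
 = 0·1/5 + 1·1/15 + 4·1/15 + 9·1/3 + 16·1/5 + 25·2/15
 = 0 + 1/15 + 4/15 + 3 + 16/5 + 10/3
 = 148/15

9.8667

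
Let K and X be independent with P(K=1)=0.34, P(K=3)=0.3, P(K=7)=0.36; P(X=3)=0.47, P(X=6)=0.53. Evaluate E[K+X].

E[K+X] = Σ_k Σ_x (k+x) · P(K=k)P(X=x)
 = 4·0.1598 + 7·0.1802 + 6·0.141 + 9·0.159 + 10·0.1692 + 13·0.1908
 = 0.6392 + 1.2614 + 0.846 + 1.431 + 1.692 + 2.4804
 = 8.35

8.35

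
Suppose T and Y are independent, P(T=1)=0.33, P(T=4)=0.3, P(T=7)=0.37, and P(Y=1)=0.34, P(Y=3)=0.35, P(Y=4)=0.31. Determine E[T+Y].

6.75

E[T+Y] = Σ_t Σ_y (t+y) · P(T=t)P(Y=y)
 = 2·0.1122 + 4·0.1155 + 5·0.1023 + 5·0.102 + 7·0.105 + 8·0.093 + 8·0.1258 + 10·0.1295 + 11·0.1147
 = 0.2244 + 0.462 + 0.5115 + 0.51 + 0.735 + 0.744 + 1.0064 + 1.295 + 1.2617
 = 6.75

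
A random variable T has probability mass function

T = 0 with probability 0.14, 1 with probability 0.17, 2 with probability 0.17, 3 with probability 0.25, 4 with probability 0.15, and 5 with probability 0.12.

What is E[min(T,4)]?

2.34

E[min(T,4)] = Σ min(t,4)·P(T=t)
 = 0·0.14 + 1·0.17 + 2·0.17 + 3·0.25 + 4·0.15 + 4·0.12
 = 0 + 0.17 + 0.34 + 0.75 + 0.6 + 0.48
 = 2.34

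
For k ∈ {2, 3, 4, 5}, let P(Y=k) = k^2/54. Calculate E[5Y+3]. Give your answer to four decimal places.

E[5Y+3] = Σ (5y+3)·P(Y=y)
 = 13·2/27 + 18·1/6 + 23·8/27 + 28·25/54
 = 26/27 + 3 + 184/27 + 350/27
 = 641/27

23.7407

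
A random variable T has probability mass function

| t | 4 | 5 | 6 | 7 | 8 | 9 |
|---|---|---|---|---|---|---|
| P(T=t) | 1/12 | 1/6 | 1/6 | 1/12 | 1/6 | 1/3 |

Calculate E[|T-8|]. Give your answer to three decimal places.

1.583

E[|T-8|] = Σ |t-8|·P(T=t)
 = 4·1/12 + 3·1/6 + 2·1/6 + 1·1/12 + 0·1/6 + 1·1/3
 = 1/3 + 1/2 + 1/3 + 1/12 + 0 + 1/3
 = 19/12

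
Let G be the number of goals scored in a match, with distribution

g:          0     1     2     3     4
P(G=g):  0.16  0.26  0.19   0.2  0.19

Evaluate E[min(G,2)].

E[min(G,2)] = Σ min(g,2)·P(G=g)
 = 0·0.16 + 1·0.26 + 2·0.19 + 2·0.2 + 2·0.19
 = 0 + 0.26 + 0.38 + 0.4 + 0.38
 = 1.42

1.42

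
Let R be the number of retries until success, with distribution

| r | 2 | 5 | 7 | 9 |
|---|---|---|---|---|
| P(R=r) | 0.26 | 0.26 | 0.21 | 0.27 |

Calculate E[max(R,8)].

8.27

E[max(R,8)] = Σ max(r,8)·P(R=r)
 = 8·0.26 + 8·0.26 + 8·0.21 + 9·0.27
 = 2.08 + 2.08 + 1.68 + 2.43
 = 8.27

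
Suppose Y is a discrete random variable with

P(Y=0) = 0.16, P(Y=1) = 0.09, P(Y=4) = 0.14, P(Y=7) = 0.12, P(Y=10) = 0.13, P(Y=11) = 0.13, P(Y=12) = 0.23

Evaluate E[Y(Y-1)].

E[Y(Y-1)] = Σ y(y-1)·P(Y=y)
 = 0·0.16 + 0·0.09 + 12·0.14 + 42·0.12 + 90·0.13 + 110·0.13 + 132·0.23
 = 0 + 0 + 1.68 + 5.04 + 11.7 + 14.3 + 30.36
 = 63.08

63.08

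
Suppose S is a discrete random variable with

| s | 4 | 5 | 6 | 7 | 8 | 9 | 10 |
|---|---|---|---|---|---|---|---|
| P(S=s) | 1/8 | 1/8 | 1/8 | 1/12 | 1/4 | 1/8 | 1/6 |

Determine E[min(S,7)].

E[min(S,7)] = Σ min(s,7)·P(S=s)
 = 4·1/8 + 5·1/8 + 6·1/8 + 7·1/12 + 7·1/4 + 7·1/8 + 7·1/6
 = 1/2 + 5/8 + 3/4 + 7/12 + 7/4 + 7/8 + 7/6
 = 25/4

6.25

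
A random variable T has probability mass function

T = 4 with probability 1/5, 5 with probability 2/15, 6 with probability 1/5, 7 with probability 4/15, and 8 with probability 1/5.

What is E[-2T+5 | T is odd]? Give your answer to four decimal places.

-7.6667

P(T is odd) = 2/15 + 4/15 = 2/5.
E[-2T+5 | T is odd] = [(-5)·2/15 + (-9)·4/15] / (2/5)
 = -46/15 / (2/5)
 = -23/3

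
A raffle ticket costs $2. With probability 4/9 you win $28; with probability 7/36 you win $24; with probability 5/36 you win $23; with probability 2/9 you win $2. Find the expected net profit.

E[payout] = 28·4/9 + 24·7/36 + 23·5/36 + 2·2/9
 = 112/9 + 14/3 + 115/36 + 4/9
 = 83/4
Net = 83/4 - 2 = 75/4

18.75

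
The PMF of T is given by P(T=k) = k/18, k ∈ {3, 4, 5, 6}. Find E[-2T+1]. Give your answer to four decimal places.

E[-2T+1] = Σ (-2t+1)·P(T=t)
 = (-5)·1/6 + (-7)·2/9 + (-9)·5/18 + (-11)·1/3
 = (-5/6) + (-14/9) + (-5/2) + (-11/3)
 = -77/9

-8.5556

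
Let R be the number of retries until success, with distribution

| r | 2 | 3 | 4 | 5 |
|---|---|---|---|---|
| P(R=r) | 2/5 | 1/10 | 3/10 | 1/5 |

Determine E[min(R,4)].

3.1

E[min(R,4)] = Σ min(r,4)·P(R=r)
 = 2·2/5 + 3·1/10 + 4·3/10 + 4·1/5
 = 4/5 + 3/10 + 6/5 + 4/5
 = 31/10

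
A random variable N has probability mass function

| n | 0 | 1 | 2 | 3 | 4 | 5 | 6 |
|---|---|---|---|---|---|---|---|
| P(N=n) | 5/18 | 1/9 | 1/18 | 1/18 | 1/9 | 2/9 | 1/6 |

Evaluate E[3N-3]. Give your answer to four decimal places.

5.8333

E[3N-3] = Σ (3n-3)·P(N=n)
 = (-3)·5/18 + 0·1/9 + 3·1/18 + 6·1/18 + 9·1/9 + 12·2/9 + 15·1/6
 = (-5/6) + 0 + 1/6 + 1/3 + 1 + 8/3 + 5/2
 = 35/6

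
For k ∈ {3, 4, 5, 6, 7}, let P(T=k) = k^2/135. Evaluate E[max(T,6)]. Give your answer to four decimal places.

6.3630

E[max(T,6)] = Σ max(t,6)·P(T=t)
 = 6·1/15 + 6·16/135 + 6·5/27 + 6·4/15 + 7·49/135
 = 2/5 + 32/45 + 10/9 + 8/5 + 343/135
 = 859/135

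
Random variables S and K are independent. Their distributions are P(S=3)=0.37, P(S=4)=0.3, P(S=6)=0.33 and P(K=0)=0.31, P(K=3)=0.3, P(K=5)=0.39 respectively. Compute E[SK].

12.2265

E[SK] = Σ_s Σ_k sk · P(S=s)P(K=k)
 = 0·0.1147 + 9·0.111 + 15·0.1443 + 0·0.093 + 12·0.09 + 20·0.117 + 0·0.1023 + 18·0.099 + 30·0.1287
 = 0 + 0.999 + 2.1645 + 0 + 1.08 + 2.34 + 0 + 1.782 + 3.861
 = 12.2265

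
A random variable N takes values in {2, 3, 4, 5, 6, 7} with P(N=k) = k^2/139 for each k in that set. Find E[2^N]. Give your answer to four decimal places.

E[2^N] = Σ 2^n·P(N=n)
 = 4·4/139 + 8·9/139 + 16·16/139 + 32·25/139 + 64·36/139 + 128·49/139
 = 16/139 + 72/139 + 256/139 + 800/139 + 2304/139 + 6272/139
 = 9720/139

69.9281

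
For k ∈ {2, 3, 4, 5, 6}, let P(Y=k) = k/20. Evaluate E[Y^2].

22

E[Y^2] = Σ y^2·P(Y=y)
 = 4·1/10 + 9·3/20 + 16·1/5 + 25·1/4 + 36·3/10
 = 2/5 + 27/20 + 16/5 + 25/4 + 54/5
 = 22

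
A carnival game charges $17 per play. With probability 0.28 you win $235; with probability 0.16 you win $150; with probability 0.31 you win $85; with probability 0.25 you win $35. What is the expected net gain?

107.9

E[payout] = 235·0.28 + 150·0.16 + 85·0.31 + 35·0.25
 = 65.8 + 24 + 26.35 + 8.75
 = 124.9
Net = 124.9 - 17 = 107.9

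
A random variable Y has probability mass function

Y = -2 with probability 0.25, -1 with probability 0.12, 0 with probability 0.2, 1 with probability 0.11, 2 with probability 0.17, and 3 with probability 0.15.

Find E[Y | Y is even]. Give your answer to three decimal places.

-0.258

P(Y is even) = 0.25 + 0.2 + 0.17 = 0.62.
E[Y | Y is even] = [(-2)·0.25 + 0·0.2 + 2·0.17] / 0.62
 = -0.16 / 0.62
 = -8/31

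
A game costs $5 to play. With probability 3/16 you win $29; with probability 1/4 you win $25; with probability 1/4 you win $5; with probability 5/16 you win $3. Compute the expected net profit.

8.875

E[payout] = 29·3/16 + 25·1/4 + 5·1/4 + 3·5/16
 = 87/16 + 25/4 + 5/4 + 15/16
 = 111/8
Net = 111/8 - 5 = 71/8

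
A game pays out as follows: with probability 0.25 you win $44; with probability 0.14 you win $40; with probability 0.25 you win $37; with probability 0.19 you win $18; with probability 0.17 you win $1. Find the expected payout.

E[payout] = 44·0.25 + 40·0.14 + 37·0.25 + 18·0.19 + 1·0.17
 = 11 + 5.6 + 9.25 + 3.42 + 0.17
 = 29.44

29.44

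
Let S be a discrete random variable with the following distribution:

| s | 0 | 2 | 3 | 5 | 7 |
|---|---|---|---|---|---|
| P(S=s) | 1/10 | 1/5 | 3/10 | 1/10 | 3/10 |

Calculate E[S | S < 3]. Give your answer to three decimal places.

P(S < 3) = 1/10 + 1/5 = 3/10.
E[S | S < 3] = [0·1/10 + 2·1/5] / (3/10)
 = 2/5 / (3/10)
 = 4/3

1.333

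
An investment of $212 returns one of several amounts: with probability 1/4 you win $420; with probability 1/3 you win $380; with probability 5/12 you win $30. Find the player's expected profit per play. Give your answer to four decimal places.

E[payout] = 420·1/4 + 380·1/3 + 30·5/12
 = 105 + 380/3 + 25/2
 = 1465/6
Net = 1465/6 - 212 = 193/6

32.1667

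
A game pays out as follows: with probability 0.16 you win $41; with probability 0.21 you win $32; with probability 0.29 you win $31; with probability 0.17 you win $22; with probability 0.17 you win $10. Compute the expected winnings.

27.71

E[payout] = 41·0.16 + 32·0.21 + 31·0.29 + 22·0.17 + 10·0.17
 = 6.56 + 6.72 + 8.99 + 3.74 + 1.7
 = 27.71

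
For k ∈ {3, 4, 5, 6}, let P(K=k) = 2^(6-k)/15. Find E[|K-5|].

1.4

E[|K-5|] = Σ |k-5|·P(K=k)
 = 2·8/15 + 1·4/15 + 0·2/15 + 1·1/15
 = 16/15 + 4/15 + 0 + 1/15
 = 7/5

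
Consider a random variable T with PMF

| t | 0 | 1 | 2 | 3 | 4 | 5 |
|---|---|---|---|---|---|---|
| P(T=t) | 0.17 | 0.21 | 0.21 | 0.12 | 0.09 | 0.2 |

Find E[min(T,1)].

0.83

E[min(T,1)] = Σ min(t,1)·P(T=t)
 = 0·0.17 + 1·0.21 + 1·0.21 + 1·0.12 + 1·0.09 + 1·0.2
 = 0 + 0.21 + 0.21 + 0.12 + 0.09 + 0.2
 = 0.83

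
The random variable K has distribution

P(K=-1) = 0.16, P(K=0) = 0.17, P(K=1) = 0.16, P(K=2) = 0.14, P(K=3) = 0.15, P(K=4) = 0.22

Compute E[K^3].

19.25

E[K^3] = Σ k^3·P(K=k)
 = (-1)·0.16 + 0·0.17 + 1·0.16 + 8·0.14 + 27·0.15 + 64·0.22
 = (-0.16) + 0 + 0.16 + 1.12 + 4.05 + 14.08
 = 19.25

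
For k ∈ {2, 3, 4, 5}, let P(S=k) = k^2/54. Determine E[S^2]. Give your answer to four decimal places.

E[S^2] = Σ s^2·P(S=s)
 = 4·2/27 + 9·1/6 + 16·8/27 + 25·25/54
 = 8/27 + 3/2 + 128/27 + 625/54
 = 163/9

18.1111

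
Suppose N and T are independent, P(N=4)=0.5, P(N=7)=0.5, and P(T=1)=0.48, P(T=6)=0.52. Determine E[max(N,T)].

6.02

E[max(N,T)] = Σ_n Σ_t max(n,t) · P(N=n)P(T=t)
 = 4·0.24 + 6·0.26 + 7·0.24 + 7·0.26
 = 0.96 + 1.56 + 1.68 + 1.82
 = 6.02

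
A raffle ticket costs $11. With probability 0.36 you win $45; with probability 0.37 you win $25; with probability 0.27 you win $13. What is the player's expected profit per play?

17.96

E[payout] = 45·0.36 + 25·0.37 + 13·0.27
 = 16.2 + 9.25 + 3.51
 = 28.96
Net = 28.96 - 11 = 17.96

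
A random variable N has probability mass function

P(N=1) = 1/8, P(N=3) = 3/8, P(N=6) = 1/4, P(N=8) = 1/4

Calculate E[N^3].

192.25

E[N^3] = Σ n^3·P(N=n)
 = 1·1/8 + 27·3/8 + 216·1/4 + 512·1/4
 = 1/8 + 81/8 + 54 + 128
 = 769/4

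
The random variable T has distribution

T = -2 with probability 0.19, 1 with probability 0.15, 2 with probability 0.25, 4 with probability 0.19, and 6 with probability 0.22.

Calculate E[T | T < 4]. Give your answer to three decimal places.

0.458

P(T < 4) = 0.19 + 0.15 + 0.25 = 0.59.
E[T | T < 4] = [(-2)·0.19 + 1·0.15 + 2·0.25] / 0.59
 = 0.27 / 0.59
 = 27/59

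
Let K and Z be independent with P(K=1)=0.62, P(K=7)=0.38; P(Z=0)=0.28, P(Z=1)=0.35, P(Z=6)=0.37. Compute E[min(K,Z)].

E[min(K,Z)] = Σ_k Σ_z min(k,z) · P(K=k)P(Z=z)
 = 0·0.1736 + 1·0.217 + 1·0.2294 + 0·0.1064 + 1·0.133 + 6·0.1406
 = 0 + 0.217 + 0.2294 + 0 + 0.133 + 0.8436
 = 1.423

1.423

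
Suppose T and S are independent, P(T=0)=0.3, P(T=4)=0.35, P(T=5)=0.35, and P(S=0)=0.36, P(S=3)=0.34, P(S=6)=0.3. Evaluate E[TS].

8.883

E[TS] = Σ_t Σ_s ts · P(T=t)P(S=s)
 = 0·0.108 + 0·0.102 + 0·0.09 + 0·0.126 + 12·0.119 + 24·0.105 + 0·0.126 + 15·0.119 + 30·0.105
 = 0 + 0 + 0 + 0 + 1.428 + 2.52 + 0 + 1.785 + 3.15
 = 8.883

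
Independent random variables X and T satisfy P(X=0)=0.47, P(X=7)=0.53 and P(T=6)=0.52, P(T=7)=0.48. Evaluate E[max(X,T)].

E[max(X,T)] = Σ_x Σ_t max(x,t) · P(X=x)P(T=t)
 = 6·0.2444 + 7·0.2256 + 7·0.2756 + 7·0.2544
 = 1.4664 + 1.5792 + 1.9292 + 1.7808
 = 6.7556

6.7556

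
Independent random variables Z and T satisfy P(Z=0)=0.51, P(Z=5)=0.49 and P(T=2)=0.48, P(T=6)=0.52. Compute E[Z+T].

E[Z+T] = Σ_z Σ_t (z+t) · P(Z=z)P(T=t)
 = 2·0.2448 + 6·0.2652 + 7·0.2352 + 11·0.2548
 = 0.4896 + 1.5912 + 1.6464 + 2.8028
 = 6.53

6.53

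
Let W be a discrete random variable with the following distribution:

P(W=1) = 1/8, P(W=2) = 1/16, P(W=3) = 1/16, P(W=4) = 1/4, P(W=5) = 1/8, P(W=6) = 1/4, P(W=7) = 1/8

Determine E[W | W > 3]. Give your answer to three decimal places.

P(W > 3) = 1/4 + 1/8 + 1/4 + 1/8 = 3/4.
E[W | W > 3] = [4·1/4 + 5·1/8 + 6·1/4 + 7·1/8] / (3/4)
 = 4 / (3/4)
 = 16/3

5.333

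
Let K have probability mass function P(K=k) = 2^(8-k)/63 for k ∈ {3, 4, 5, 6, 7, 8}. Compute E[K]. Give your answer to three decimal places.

E[K] = Σ k·P(K=k)
 = 3·32/63 + 4·16/63 + 5·8/63 + 6·4/63 + 7·2/63 + 8·1/63
 = 32/21 + 64/63 + 40/63 + 8/21 + 2/9 + 8/63
 = 82/21

3.905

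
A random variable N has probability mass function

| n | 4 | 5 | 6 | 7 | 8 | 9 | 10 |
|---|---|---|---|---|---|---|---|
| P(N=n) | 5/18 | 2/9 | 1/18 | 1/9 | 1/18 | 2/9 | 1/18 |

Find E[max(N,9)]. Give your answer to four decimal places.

E[max(N,9)] = Σ max(n,9)·P(N=n)
 = 9·5/18 + 9·2/9 + 9·1/18 + 9·1/9 + 9·1/18 + 9·2/9 + 10·1/18
 = 5/2 + 2 + 1/2 + 1 + 1/2 + 2 + 5/9
 = 163/18

9.0556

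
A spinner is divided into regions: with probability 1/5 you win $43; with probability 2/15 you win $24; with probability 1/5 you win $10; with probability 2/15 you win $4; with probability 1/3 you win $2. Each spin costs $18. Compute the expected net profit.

-3

E[payout] = 43·1/5 + 24·2/15 + 10·1/5 + 4·2/15 + 2·1/3
 = 43/5 + 16/5 + 2 + 8/15 + 2/3
 = 15
Net = 15 - 18 = -3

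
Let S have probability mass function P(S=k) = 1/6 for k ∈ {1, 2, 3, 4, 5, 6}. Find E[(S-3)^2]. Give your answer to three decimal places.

3.167

E[(S-3)^2] = Σ (s-3)^2·P(S=s)
 = 4·1/6 + 1·1/6 + 0·1/6 + 1·1/6 + 4·1/6 + 9·1/6
 = 2/3 + 1/6 + 0 + 1/6 + 2/3 + 3/2
 = 19/6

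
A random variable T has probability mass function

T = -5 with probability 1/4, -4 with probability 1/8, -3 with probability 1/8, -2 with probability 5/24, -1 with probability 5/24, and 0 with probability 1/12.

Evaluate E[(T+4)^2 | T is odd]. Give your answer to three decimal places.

3.857

P(T is odd) = 1/4 + 1/8 + 5/24 = 7/12.
E[(T+4)^2 | T is odd] = [1·1/4 + 1·1/8 + 9·5/24] / (7/12)
 = 9/4 / (7/12)
 = 27/7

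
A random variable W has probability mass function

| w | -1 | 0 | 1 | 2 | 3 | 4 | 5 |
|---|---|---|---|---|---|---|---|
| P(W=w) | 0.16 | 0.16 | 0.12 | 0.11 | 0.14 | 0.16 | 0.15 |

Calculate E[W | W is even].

2

P(W is even) = 0.16 + 0.11 + 0.16 = 0.43.
E[W | W is even] = [0·0.16 + 2·0.11 + 4·0.16] / 0.43
 = 0.86 / 0.43
 = 2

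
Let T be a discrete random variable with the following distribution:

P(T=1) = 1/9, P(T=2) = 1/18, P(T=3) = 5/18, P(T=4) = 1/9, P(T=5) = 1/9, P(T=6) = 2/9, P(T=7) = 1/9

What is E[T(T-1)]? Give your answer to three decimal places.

16.667

E[T(T-1)] = Σ t(t-1)·P(T=t)
 = 0·1/9 + 2·1/18 + 6·5/18 + 12·1/9 + 20·1/9 + 30·2/9 + 42·1/9
 = 0 + 1/9 + 5/3 + 4/3 + 20/9 + 20/3 + 14/3
 = 50/3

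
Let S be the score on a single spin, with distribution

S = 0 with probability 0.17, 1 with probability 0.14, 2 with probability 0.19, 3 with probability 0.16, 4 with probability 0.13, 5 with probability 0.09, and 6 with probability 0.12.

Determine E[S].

E[S] = Σ s·P(S=s)
 = 0·0.17 + 1·0.14 + 2·0.19 + 3·0.16 + 4·0.13 + 5·0.09 + 6·0.12
 = 0 + 0.14 + 0.38 + 0.48 + 0.52 + 0.45 + 0.72
 = 2.69

2.69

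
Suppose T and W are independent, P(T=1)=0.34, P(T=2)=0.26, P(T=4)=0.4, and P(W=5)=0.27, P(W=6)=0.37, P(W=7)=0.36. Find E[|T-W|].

E[|T-W|] = Σ_t Σ_w |t-w| · P(T=t)P(W=w)
 = 4·0.0918 + 5·0.1258 + 6·0.1224 + 3·0.0702 + 4·0.0962 + 5·0.0936 + 1·0.108 + 2·0.148 + 3·0.144
 = 0.3672 + 0.629 + 0.7344 + 0.2106 + 0.3848 + 0.468 + 0.108 + 0.296 + 0.432
 = 3.63

3.63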